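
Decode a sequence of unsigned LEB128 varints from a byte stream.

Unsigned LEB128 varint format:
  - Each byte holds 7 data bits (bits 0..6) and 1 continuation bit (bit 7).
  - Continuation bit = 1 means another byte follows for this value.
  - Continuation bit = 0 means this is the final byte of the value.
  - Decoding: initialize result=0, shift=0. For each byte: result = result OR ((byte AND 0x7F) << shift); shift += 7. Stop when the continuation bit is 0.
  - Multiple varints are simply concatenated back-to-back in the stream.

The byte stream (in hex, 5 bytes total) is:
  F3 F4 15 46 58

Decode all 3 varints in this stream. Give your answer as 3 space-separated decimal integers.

  byte[0]=0xF3 cont=1 payload=0x73=115: acc |= 115<<0 -> acc=115 shift=7
  byte[1]=0xF4 cont=1 payload=0x74=116: acc |= 116<<7 -> acc=14963 shift=14
  byte[2]=0x15 cont=0 payload=0x15=21: acc |= 21<<14 -> acc=359027 shift=21 [end]
Varint 1: bytes[0:3] = F3 F4 15 -> value 359027 (3 byte(s))
  byte[3]=0x46 cont=0 payload=0x46=70: acc |= 70<<0 -> acc=70 shift=7 [end]
Varint 2: bytes[3:4] = 46 -> value 70 (1 byte(s))
  byte[4]=0x58 cont=0 payload=0x58=88: acc |= 88<<0 -> acc=88 shift=7 [end]
Varint 3: bytes[4:5] = 58 -> value 88 (1 byte(s))

Answer: 359027 70 88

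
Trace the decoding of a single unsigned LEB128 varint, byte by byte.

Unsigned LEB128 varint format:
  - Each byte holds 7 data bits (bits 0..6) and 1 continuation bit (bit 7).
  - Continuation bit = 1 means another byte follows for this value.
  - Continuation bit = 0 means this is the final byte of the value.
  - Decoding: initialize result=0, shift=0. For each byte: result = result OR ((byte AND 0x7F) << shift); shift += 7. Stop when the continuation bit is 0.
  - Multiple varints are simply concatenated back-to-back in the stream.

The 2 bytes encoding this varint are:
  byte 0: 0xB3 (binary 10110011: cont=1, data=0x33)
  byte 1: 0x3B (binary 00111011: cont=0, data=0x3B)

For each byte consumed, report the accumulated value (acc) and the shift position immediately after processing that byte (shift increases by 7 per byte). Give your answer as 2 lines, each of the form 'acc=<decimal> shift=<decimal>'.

Answer: acc=51 shift=7
acc=7603 shift=14

Derivation:
byte 0=0xB3: payload=0x33=51, contrib = 51<<0 = 51; acc -> 51, shift -> 7
byte 1=0x3B: payload=0x3B=59, contrib = 59<<7 = 7552; acc -> 7603, shift -> 14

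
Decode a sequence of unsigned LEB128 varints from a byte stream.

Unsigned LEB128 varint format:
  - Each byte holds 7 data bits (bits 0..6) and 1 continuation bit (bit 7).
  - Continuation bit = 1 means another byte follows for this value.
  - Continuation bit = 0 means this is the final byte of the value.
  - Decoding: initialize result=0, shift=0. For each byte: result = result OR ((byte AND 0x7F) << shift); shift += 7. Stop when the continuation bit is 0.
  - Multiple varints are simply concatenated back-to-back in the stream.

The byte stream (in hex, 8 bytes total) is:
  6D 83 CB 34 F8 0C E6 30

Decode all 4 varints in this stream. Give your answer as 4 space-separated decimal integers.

Answer: 109 861571 1656 6246

Derivation:
  byte[0]=0x6D cont=0 payload=0x6D=109: acc |= 109<<0 -> acc=109 shift=7 [end]
Varint 1: bytes[0:1] = 6D -> value 109 (1 byte(s))
  byte[1]=0x83 cont=1 payload=0x03=3: acc |= 3<<0 -> acc=3 shift=7
  byte[2]=0xCB cont=1 payload=0x4B=75: acc |= 75<<7 -> acc=9603 shift=14
  byte[3]=0x34 cont=0 payload=0x34=52: acc |= 52<<14 -> acc=861571 shift=21 [end]
Varint 2: bytes[1:4] = 83 CB 34 -> value 861571 (3 byte(s))
  byte[4]=0xF8 cont=1 payload=0x78=120: acc |= 120<<0 -> acc=120 shift=7
  byte[5]=0x0C cont=0 payload=0x0C=12: acc |= 12<<7 -> acc=1656 shift=14 [end]
Varint 3: bytes[4:6] = F8 0C -> value 1656 (2 byte(s))
  byte[6]=0xE6 cont=1 payload=0x66=102: acc |= 102<<0 -> acc=102 shift=7
  byte[7]=0x30 cont=0 payload=0x30=48: acc |= 48<<7 -> acc=6246 shift=14 [end]
Varint 4: bytes[6:8] = E6 30 -> value 6246 (2 byte(s))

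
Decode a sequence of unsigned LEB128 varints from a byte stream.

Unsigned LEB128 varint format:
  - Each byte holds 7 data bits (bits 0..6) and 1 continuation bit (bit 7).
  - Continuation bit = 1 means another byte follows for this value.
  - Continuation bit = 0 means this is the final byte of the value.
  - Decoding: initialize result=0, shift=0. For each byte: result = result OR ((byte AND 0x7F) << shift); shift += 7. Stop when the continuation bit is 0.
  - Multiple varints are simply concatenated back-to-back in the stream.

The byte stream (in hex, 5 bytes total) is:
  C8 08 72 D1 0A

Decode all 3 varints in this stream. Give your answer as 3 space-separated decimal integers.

Answer: 1096 114 1361

Derivation:
  byte[0]=0xC8 cont=1 payload=0x48=72: acc |= 72<<0 -> acc=72 shift=7
  byte[1]=0x08 cont=0 payload=0x08=8: acc |= 8<<7 -> acc=1096 shift=14 [end]
Varint 1: bytes[0:2] = C8 08 -> value 1096 (2 byte(s))
  byte[2]=0x72 cont=0 payload=0x72=114: acc |= 114<<0 -> acc=114 shift=7 [end]
Varint 2: bytes[2:3] = 72 -> value 114 (1 byte(s))
  byte[3]=0xD1 cont=1 payload=0x51=81: acc |= 81<<0 -> acc=81 shift=7
  byte[4]=0x0A cont=0 payload=0x0A=10: acc |= 10<<7 -> acc=1361 shift=14 [end]
Varint 3: bytes[3:5] = D1 0A -> value 1361 (2 byte(s))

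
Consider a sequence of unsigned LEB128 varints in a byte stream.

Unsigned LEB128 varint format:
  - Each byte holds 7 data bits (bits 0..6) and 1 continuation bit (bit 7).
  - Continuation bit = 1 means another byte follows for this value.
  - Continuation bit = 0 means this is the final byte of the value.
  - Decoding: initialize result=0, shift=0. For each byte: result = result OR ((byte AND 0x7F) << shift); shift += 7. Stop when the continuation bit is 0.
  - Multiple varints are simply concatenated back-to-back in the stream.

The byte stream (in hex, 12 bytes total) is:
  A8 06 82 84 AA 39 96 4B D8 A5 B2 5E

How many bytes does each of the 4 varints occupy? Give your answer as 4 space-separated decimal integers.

  byte[0]=0xA8 cont=1 payload=0x28=40: acc |= 40<<0 -> acc=40 shift=7
  byte[1]=0x06 cont=0 payload=0x06=6: acc |= 6<<7 -> acc=808 shift=14 [end]
Varint 1: bytes[0:2] = A8 06 -> value 808 (2 byte(s))
  byte[2]=0x82 cont=1 payload=0x02=2: acc |= 2<<0 -> acc=2 shift=7
  byte[3]=0x84 cont=1 payload=0x04=4: acc |= 4<<7 -> acc=514 shift=14
  byte[4]=0xAA cont=1 payload=0x2A=42: acc |= 42<<14 -> acc=688642 shift=21
  byte[5]=0x39 cont=0 payload=0x39=57: acc |= 57<<21 -> acc=120226306 shift=28 [end]
Varint 2: bytes[2:6] = 82 84 AA 39 -> value 120226306 (4 byte(s))
  byte[6]=0x96 cont=1 payload=0x16=22: acc |= 22<<0 -> acc=22 shift=7
  byte[7]=0x4B cont=0 payload=0x4B=75: acc |= 75<<7 -> acc=9622 shift=14 [end]
Varint 3: bytes[6:8] = 96 4B -> value 9622 (2 byte(s))
  byte[8]=0xD8 cont=1 payload=0x58=88: acc |= 88<<0 -> acc=88 shift=7
  byte[9]=0xA5 cont=1 payload=0x25=37: acc |= 37<<7 -> acc=4824 shift=14
  byte[10]=0xB2 cont=1 payload=0x32=50: acc |= 50<<14 -> acc=824024 shift=21
  byte[11]=0x5E cont=0 payload=0x5E=94: acc |= 94<<21 -> acc=197956312 shift=28 [end]
Varint 4: bytes[8:12] = D8 A5 B2 5E -> value 197956312 (4 byte(s))

Answer: 2 4 2 4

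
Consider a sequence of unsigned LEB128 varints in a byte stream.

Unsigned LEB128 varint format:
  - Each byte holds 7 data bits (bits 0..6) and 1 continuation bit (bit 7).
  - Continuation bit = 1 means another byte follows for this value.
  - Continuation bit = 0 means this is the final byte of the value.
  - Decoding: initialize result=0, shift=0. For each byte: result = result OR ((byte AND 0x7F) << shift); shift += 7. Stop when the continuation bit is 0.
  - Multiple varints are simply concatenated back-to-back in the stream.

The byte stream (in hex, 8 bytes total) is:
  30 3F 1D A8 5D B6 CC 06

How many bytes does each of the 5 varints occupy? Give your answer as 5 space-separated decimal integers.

  byte[0]=0x30 cont=0 payload=0x30=48: acc |= 48<<0 -> acc=48 shift=7 [end]
Varint 1: bytes[0:1] = 30 -> value 48 (1 byte(s))
  byte[1]=0x3F cont=0 payload=0x3F=63: acc |= 63<<0 -> acc=63 shift=7 [end]
Varint 2: bytes[1:2] = 3F -> value 63 (1 byte(s))
  byte[2]=0x1D cont=0 payload=0x1D=29: acc |= 29<<0 -> acc=29 shift=7 [end]
Varint 3: bytes[2:3] = 1D -> value 29 (1 byte(s))
  byte[3]=0xA8 cont=1 payload=0x28=40: acc |= 40<<0 -> acc=40 shift=7
  byte[4]=0x5D cont=0 payload=0x5D=93: acc |= 93<<7 -> acc=11944 shift=14 [end]
Varint 4: bytes[3:5] = A8 5D -> value 11944 (2 byte(s))
  byte[5]=0xB6 cont=1 payload=0x36=54: acc |= 54<<0 -> acc=54 shift=7
  byte[6]=0xCC cont=1 payload=0x4C=76: acc |= 76<<7 -> acc=9782 shift=14
  byte[7]=0x06 cont=0 payload=0x06=6: acc |= 6<<14 -> acc=108086 shift=21 [end]
Varint 5: bytes[5:8] = B6 CC 06 -> value 108086 (3 byte(s))

Answer: 1 1 1 2 3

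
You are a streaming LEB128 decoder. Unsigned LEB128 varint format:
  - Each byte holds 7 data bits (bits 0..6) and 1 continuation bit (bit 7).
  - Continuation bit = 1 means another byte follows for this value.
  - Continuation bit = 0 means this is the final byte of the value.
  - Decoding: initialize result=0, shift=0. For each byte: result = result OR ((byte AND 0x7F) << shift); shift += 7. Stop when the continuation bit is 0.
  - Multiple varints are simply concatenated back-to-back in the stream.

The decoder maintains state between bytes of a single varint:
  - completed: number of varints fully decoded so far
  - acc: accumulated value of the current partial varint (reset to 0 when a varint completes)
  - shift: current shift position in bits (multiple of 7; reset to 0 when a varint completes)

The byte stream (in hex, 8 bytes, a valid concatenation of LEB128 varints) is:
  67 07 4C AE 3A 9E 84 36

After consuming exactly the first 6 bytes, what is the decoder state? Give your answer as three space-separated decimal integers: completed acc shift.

byte[0]=0x67 cont=0 payload=0x67: varint #1 complete (value=103); reset -> completed=1 acc=0 shift=0
byte[1]=0x07 cont=0 payload=0x07: varint #2 complete (value=7); reset -> completed=2 acc=0 shift=0
byte[2]=0x4C cont=0 payload=0x4C: varint #3 complete (value=76); reset -> completed=3 acc=0 shift=0
byte[3]=0xAE cont=1 payload=0x2E: acc |= 46<<0 -> completed=3 acc=46 shift=7
byte[4]=0x3A cont=0 payload=0x3A: varint #4 complete (value=7470); reset -> completed=4 acc=0 shift=0
byte[5]=0x9E cont=1 payload=0x1E: acc |= 30<<0 -> completed=4 acc=30 shift=7

Answer: 4 30 7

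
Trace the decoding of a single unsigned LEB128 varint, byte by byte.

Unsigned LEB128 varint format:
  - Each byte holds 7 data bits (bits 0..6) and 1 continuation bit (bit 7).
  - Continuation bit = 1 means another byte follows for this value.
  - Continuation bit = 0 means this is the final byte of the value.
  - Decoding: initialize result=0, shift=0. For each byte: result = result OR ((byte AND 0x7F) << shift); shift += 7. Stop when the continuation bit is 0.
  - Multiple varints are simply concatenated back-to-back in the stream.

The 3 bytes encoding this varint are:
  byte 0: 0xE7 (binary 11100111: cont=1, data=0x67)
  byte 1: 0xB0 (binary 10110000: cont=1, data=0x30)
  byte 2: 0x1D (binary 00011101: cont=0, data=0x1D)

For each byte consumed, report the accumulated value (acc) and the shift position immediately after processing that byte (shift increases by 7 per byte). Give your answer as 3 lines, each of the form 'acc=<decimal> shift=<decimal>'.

byte 0=0xE7: payload=0x67=103, contrib = 103<<0 = 103; acc -> 103, shift -> 7
byte 1=0xB0: payload=0x30=48, contrib = 48<<7 = 6144; acc -> 6247, shift -> 14
byte 2=0x1D: payload=0x1D=29, contrib = 29<<14 = 475136; acc -> 481383, shift -> 21

Answer: acc=103 shift=7
acc=6247 shift=14
acc=481383 shift=21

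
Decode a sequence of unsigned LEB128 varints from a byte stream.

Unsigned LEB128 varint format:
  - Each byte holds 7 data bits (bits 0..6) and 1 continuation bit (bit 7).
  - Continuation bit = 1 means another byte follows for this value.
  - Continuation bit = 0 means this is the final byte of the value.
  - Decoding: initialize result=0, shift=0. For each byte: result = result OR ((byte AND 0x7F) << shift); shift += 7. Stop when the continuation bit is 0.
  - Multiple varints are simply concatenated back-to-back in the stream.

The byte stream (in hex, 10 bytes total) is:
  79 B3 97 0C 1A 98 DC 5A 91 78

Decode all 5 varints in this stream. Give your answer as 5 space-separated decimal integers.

Answer: 121 199603 26 1486360 15377

Derivation:
  byte[0]=0x79 cont=0 payload=0x79=121: acc |= 121<<0 -> acc=121 shift=7 [end]
Varint 1: bytes[0:1] = 79 -> value 121 (1 byte(s))
  byte[1]=0xB3 cont=1 payload=0x33=51: acc |= 51<<0 -> acc=51 shift=7
  byte[2]=0x97 cont=1 payload=0x17=23: acc |= 23<<7 -> acc=2995 shift=14
  byte[3]=0x0C cont=0 payload=0x0C=12: acc |= 12<<14 -> acc=199603 shift=21 [end]
Varint 2: bytes[1:4] = B3 97 0C -> value 199603 (3 byte(s))
  byte[4]=0x1A cont=0 payload=0x1A=26: acc |= 26<<0 -> acc=26 shift=7 [end]
Varint 3: bytes[4:5] = 1A -> value 26 (1 byte(s))
  byte[5]=0x98 cont=1 payload=0x18=24: acc |= 24<<0 -> acc=24 shift=7
  byte[6]=0xDC cont=1 payload=0x5C=92: acc |= 92<<7 -> acc=11800 shift=14
  byte[7]=0x5A cont=0 payload=0x5A=90: acc |= 90<<14 -> acc=1486360 shift=21 [end]
Varint 4: bytes[5:8] = 98 DC 5A -> value 1486360 (3 byte(s))
  byte[8]=0x91 cont=1 payload=0x11=17: acc |= 17<<0 -> acc=17 shift=7
  byte[9]=0x78 cont=0 payload=0x78=120: acc |= 120<<7 -> acc=15377 shift=14 [end]
Varint 5: bytes[8:10] = 91 78 -> value 15377 (2 byte(s))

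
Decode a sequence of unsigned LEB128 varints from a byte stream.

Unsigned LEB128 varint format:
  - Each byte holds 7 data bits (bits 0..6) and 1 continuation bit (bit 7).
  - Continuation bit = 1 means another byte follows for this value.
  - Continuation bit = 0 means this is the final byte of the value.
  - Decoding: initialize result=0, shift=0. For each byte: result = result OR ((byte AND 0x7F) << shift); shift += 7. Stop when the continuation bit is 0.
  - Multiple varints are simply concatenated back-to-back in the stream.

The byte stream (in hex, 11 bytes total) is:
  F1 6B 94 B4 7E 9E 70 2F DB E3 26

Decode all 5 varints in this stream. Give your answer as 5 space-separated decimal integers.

Answer: 13809 2071060 14366 47 635355

Derivation:
  byte[0]=0xF1 cont=1 payload=0x71=113: acc |= 113<<0 -> acc=113 shift=7
  byte[1]=0x6B cont=0 payload=0x6B=107: acc |= 107<<7 -> acc=13809 shift=14 [end]
Varint 1: bytes[0:2] = F1 6B -> value 13809 (2 byte(s))
  byte[2]=0x94 cont=1 payload=0x14=20: acc |= 20<<0 -> acc=20 shift=7
  byte[3]=0xB4 cont=1 payload=0x34=52: acc |= 52<<7 -> acc=6676 shift=14
  byte[4]=0x7E cont=0 payload=0x7E=126: acc |= 126<<14 -> acc=2071060 shift=21 [end]
Varint 2: bytes[2:5] = 94 B4 7E -> value 2071060 (3 byte(s))
  byte[5]=0x9E cont=1 payload=0x1E=30: acc |= 30<<0 -> acc=30 shift=7
  byte[6]=0x70 cont=0 payload=0x70=112: acc |= 112<<7 -> acc=14366 shift=14 [end]
Varint 3: bytes[5:7] = 9E 70 -> value 14366 (2 byte(s))
  byte[7]=0x2F cont=0 payload=0x2F=47: acc |= 47<<0 -> acc=47 shift=7 [end]
Varint 4: bytes[7:8] = 2F -> value 47 (1 byte(s))
  byte[8]=0xDB cont=1 payload=0x5B=91: acc |= 91<<0 -> acc=91 shift=7
  byte[9]=0xE3 cont=1 payload=0x63=99: acc |= 99<<7 -> acc=12763 shift=14
  byte[10]=0x26 cont=0 payload=0x26=38: acc |= 38<<14 -> acc=635355 shift=21 [end]
Varint 5: bytes[8:11] = DB E3 26 -> value 635355 (3 byte(s))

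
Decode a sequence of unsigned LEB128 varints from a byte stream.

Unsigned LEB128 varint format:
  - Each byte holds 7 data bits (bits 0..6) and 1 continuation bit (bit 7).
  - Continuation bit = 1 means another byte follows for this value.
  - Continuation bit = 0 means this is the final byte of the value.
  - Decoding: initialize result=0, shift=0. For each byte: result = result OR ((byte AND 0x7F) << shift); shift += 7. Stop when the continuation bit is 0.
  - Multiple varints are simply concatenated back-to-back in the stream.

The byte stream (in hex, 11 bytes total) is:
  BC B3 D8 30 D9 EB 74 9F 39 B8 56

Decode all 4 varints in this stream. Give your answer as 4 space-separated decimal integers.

Answer: 102111676 1914329 7327 11064

Derivation:
  byte[0]=0xBC cont=1 payload=0x3C=60: acc |= 60<<0 -> acc=60 shift=7
  byte[1]=0xB3 cont=1 payload=0x33=51: acc |= 51<<7 -> acc=6588 shift=14
  byte[2]=0xD8 cont=1 payload=0x58=88: acc |= 88<<14 -> acc=1448380 shift=21
  byte[3]=0x30 cont=0 payload=0x30=48: acc |= 48<<21 -> acc=102111676 shift=28 [end]
Varint 1: bytes[0:4] = BC B3 D8 30 -> value 102111676 (4 byte(s))
  byte[4]=0xD9 cont=1 payload=0x59=89: acc |= 89<<0 -> acc=89 shift=7
  byte[5]=0xEB cont=1 payload=0x6B=107: acc |= 107<<7 -> acc=13785 shift=14
  byte[6]=0x74 cont=0 payload=0x74=116: acc |= 116<<14 -> acc=1914329 shift=21 [end]
Varint 2: bytes[4:7] = D9 EB 74 -> value 1914329 (3 byte(s))
  byte[7]=0x9F cont=1 payload=0x1F=31: acc |= 31<<0 -> acc=31 shift=7
  byte[8]=0x39 cont=0 payload=0x39=57: acc |= 57<<7 -> acc=7327 shift=14 [end]
Varint 3: bytes[7:9] = 9F 39 -> value 7327 (2 byte(s))
  byte[9]=0xB8 cont=1 payload=0x38=56: acc |= 56<<0 -> acc=56 shift=7
  byte[10]=0x56 cont=0 payload=0x56=86: acc |= 86<<7 -> acc=11064 shift=14 [end]
Varint 4: bytes[9:11] = B8 56 -> value 11064 (2 byte(s))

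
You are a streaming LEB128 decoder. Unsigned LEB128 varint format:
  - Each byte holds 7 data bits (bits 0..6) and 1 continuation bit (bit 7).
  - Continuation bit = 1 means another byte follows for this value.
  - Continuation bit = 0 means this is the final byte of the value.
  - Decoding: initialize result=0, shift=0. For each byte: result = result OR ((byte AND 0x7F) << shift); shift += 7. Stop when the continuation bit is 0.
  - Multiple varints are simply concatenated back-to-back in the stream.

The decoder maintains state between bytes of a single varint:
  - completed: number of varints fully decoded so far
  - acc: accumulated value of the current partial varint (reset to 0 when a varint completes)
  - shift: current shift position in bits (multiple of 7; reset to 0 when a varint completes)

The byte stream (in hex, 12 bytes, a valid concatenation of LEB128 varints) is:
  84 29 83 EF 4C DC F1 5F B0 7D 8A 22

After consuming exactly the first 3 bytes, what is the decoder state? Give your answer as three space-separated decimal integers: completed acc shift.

byte[0]=0x84 cont=1 payload=0x04: acc |= 4<<0 -> completed=0 acc=4 shift=7
byte[1]=0x29 cont=0 payload=0x29: varint #1 complete (value=5252); reset -> completed=1 acc=0 shift=0
byte[2]=0x83 cont=1 payload=0x03: acc |= 3<<0 -> completed=1 acc=3 shift=7

Answer: 1 3 7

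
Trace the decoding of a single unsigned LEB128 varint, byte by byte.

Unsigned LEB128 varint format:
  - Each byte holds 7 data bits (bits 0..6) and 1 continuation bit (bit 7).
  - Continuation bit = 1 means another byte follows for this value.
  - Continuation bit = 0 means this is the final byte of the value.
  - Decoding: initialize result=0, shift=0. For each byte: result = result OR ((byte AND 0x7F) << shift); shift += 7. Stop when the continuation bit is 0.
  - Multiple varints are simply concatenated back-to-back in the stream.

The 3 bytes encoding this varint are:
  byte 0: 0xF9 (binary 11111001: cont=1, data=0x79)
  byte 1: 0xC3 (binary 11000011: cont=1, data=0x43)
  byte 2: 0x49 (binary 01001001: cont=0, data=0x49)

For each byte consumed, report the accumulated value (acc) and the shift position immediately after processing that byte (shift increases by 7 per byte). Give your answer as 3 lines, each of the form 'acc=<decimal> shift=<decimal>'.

byte 0=0xF9: payload=0x79=121, contrib = 121<<0 = 121; acc -> 121, shift -> 7
byte 1=0xC3: payload=0x43=67, contrib = 67<<7 = 8576; acc -> 8697, shift -> 14
byte 2=0x49: payload=0x49=73, contrib = 73<<14 = 1196032; acc -> 1204729, shift -> 21

Answer: acc=121 shift=7
acc=8697 shift=14
acc=1204729 shift=21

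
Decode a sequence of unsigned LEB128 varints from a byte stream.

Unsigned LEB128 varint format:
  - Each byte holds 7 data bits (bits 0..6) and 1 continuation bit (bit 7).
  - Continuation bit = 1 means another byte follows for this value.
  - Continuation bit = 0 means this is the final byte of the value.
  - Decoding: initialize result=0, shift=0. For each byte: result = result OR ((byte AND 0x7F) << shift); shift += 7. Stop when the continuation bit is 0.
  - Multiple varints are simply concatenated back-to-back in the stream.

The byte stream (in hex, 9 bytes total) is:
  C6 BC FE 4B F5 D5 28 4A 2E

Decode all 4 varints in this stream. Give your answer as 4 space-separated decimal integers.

  byte[0]=0xC6 cont=1 payload=0x46=70: acc |= 70<<0 -> acc=70 shift=7
  byte[1]=0xBC cont=1 payload=0x3C=60: acc |= 60<<7 -> acc=7750 shift=14
  byte[2]=0xFE cont=1 payload=0x7E=126: acc |= 126<<14 -> acc=2072134 shift=21
  byte[3]=0x4B cont=0 payload=0x4B=75: acc |= 75<<21 -> acc=159358534 shift=28 [end]
Varint 1: bytes[0:4] = C6 BC FE 4B -> value 159358534 (4 byte(s))
  byte[4]=0xF5 cont=1 payload=0x75=117: acc |= 117<<0 -> acc=117 shift=7
  byte[5]=0xD5 cont=1 payload=0x55=85: acc |= 85<<7 -> acc=10997 shift=14
  byte[6]=0x28 cont=0 payload=0x28=40: acc |= 40<<14 -> acc=666357 shift=21 [end]
Varint 2: bytes[4:7] = F5 D5 28 -> value 666357 (3 byte(s))
  byte[7]=0x4A cont=0 payload=0x4A=74: acc |= 74<<0 -> acc=74 shift=7 [end]
Varint 3: bytes[7:8] = 4A -> value 74 (1 byte(s))
  byte[8]=0x2E cont=0 payload=0x2E=46: acc |= 46<<0 -> acc=46 shift=7 [end]
Varint 4: bytes[8:9] = 2E -> value 46 (1 byte(s))

Answer: 159358534 666357 74 46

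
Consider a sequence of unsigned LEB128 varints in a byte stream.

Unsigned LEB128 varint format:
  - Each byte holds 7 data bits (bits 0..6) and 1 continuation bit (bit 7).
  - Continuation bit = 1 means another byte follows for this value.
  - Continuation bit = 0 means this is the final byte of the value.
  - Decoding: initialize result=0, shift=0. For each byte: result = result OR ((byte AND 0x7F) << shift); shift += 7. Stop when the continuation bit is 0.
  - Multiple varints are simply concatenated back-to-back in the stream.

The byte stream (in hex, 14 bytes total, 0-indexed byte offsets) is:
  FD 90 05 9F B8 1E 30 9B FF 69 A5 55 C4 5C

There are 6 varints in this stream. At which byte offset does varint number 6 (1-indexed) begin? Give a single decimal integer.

  byte[0]=0xFD cont=1 payload=0x7D=125: acc |= 125<<0 -> acc=125 shift=7
  byte[1]=0x90 cont=1 payload=0x10=16: acc |= 16<<7 -> acc=2173 shift=14
  byte[2]=0x05 cont=0 payload=0x05=5: acc |= 5<<14 -> acc=84093 shift=21 [end]
Varint 1: bytes[0:3] = FD 90 05 -> value 84093 (3 byte(s))
  byte[3]=0x9F cont=1 payload=0x1F=31: acc |= 31<<0 -> acc=31 shift=7
  byte[4]=0xB8 cont=1 payload=0x38=56: acc |= 56<<7 -> acc=7199 shift=14
  byte[5]=0x1E cont=0 payload=0x1E=30: acc |= 30<<14 -> acc=498719 shift=21 [end]
Varint 2: bytes[3:6] = 9F B8 1E -> value 498719 (3 byte(s))
  byte[6]=0x30 cont=0 payload=0x30=48: acc |= 48<<0 -> acc=48 shift=7 [end]
Varint 3: bytes[6:7] = 30 -> value 48 (1 byte(s))
  byte[7]=0x9B cont=1 payload=0x1B=27: acc |= 27<<0 -> acc=27 shift=7
  byte[8]=0xFF cont=1 payload=0x7F=127: acc |= 127<<7 -> acc=16283 shift=14
  byte[9]=0x69 cont=0 payload=0x69=105: acc |= 105<<14 -> acc=1736603 shift=21 [end]
Varint 4: bytes[7:10] = 9B FF 69 -> value 1736603 (3 byte(s))
  byte[10]=0xA5 cont=1 payload=0x25=37: acc |= 37<<0 -> acc=37 shift=7
  byte[11]=0x55 cont=0 payload=0x55=85: acc |= 85<<7 -> acc=10917 shift=14 [end]
Varint 5: bytes[10:12] = A5 55 -> value 10917 (2 byte(s))
  byte[12]=0xC4 cont=1 payload=0x44=68: acc |= 68<<0 -> acc=68 shift=7
  byte[13]=0x5C cont=0 payload=0x5C=92: acc |= 92<<7 -> acc=11844 shift=14 [end]
Varint 6: bytes[12:14] = C4 5C -> value 11844 (2 byte(s))

Answer: 12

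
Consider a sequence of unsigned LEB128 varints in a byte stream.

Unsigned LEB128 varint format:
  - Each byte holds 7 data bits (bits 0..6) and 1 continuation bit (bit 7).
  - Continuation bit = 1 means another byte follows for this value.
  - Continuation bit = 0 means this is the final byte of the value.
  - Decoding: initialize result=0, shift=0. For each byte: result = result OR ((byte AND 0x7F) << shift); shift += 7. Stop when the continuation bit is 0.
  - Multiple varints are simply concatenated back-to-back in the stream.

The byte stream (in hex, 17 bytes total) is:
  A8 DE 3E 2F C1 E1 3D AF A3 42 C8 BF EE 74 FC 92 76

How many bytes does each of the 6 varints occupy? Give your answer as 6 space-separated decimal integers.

  byte[0]=0xA8 cont=1 payload=0x28=40: acc |= 40<<0 -> acc=40 shift=7
  byte[1]=0xDE cont=1 payload=0x5E=94: acc |= 94<<7 -> acc=12072 shift=14
  byte[2]=0x3E cont=0 payload=0x3E=62: acc |= 62<<14 -> acc=1027880 shift=21 [end]
Varint 1: bytes[0:3] = A8 DE 3E -> value 1027880 (3 byte(s))
  byte[3]=0x2F cont=0 payload=0x2F=47: acc |= 47<<0 -> acc=47 shift=7 [end]
Varint 2: bytes[3:4] = 2F -> value 47 (1 byte(s))
  byte[4]=0xC1 cont=1 payload=0x41=65: acc |= 65<<0 -> acc=65 shift=7
  byte[5]=0xE1 cont=1 payload=0x61=97: acc |= 97<<7 -> acc=12481 shift=14
  byte[6]=0x3D cont=0 payload=0x3D=61: acc |= 61<<14 -> acc=1011905 shift=21 [end]
Varint 3: bytes[4:7] = C1 E1 3D -> value 1011905 (3 byte(s))
  byte[7]=0xAF cont=1 payload=0x2F=47: acc |= 47<<0 -> acc=47 shift=7
  byte[8]=0xA3 cont=1 payload=0x23=35: acc |= 35<<7 -> acc=4527 shift=14
  byte[9]=0x42 cont=0 payload=0x42=66: acc |= 66<<14 -> acc=1085871 shift=21 [end]
Varint 4: bytes[7:10] = AF A3 42 -> value 1085871 (3 byte(s))
  byte[10]=0xC8 cont=1 payload=0x48=72: acc |= 72<<0 -> acc=72 shift=7
  byte[11]=0xBF cont=1 payload=0x3F=63: acc |= 63<<7 -> acc=8136 shift=14
  byte[12]=0xEE cont=1 payload=0x6E=110: acc |= 110<<14 -> acc=1810376 shift=21
  byte[13]=0x74 cont=0 payload=0x74=116: acc |= 116<<21 -> acc=245080008 shift=28 [end]
Varint 5: bytes[10:14] = C8 BF EE 74 -> value 245080008 (4 byte(s))
  byte[14]=0xFC cont=1 payload=0x7C=124: acc |= 124<<0 -> acc=124 shift=7
  byte[15]=0x92 cont=1 payload=0x12=18: acc |= 18<<7 -> acc=2428 shift=14
  byte[16]=0x76 cont=0 payload=0x76=118: acc |= 118<<14 -> acc=1935740 shift=21 [end]
Varint 6: bytes[14:17] = FC 92 76 -> value 1935740 (3 byte(s))

Answer: 3 1 3 3 4 3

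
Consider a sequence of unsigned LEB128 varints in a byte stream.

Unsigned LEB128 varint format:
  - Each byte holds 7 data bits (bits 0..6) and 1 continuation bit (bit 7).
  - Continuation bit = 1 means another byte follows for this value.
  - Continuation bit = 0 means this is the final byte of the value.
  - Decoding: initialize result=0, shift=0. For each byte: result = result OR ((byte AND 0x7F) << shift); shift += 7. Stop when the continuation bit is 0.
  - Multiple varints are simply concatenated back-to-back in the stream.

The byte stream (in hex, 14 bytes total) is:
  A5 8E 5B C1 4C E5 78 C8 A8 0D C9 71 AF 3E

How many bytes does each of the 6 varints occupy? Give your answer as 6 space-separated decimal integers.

  byte[0]=0xA5 cont=1 payload=0x25=37: acc |= 37<<0 -> acc=37 shift=7
  byte[1]=0x8E cont=1 payload=0x0E=14: acc |= 14<<7 -> acc=1829 shift=14
  byte[2]=0x5B cont=0 payload=0x5B=91: acc |= 91<<14 -> acc=1492773 shift=21 [end]
Varint 1: bytes[0:3] = A5 8E 5B -> value 1492773 (3 byte(s))
  byte[3]=0xC1 cont=1 payload=0x41=65: acc |= 65<<0 -> acc=65 shift=7
  byte[4]=0x4C cont=0 payload=0x4C=76: acc |= 76<<7 -> acc=9793 shift=14 [end]
Varint 2: bytes[3:5] = C1 4C -> value 9793 (2 byte(s))
  byte[5]=0xE5 cont=1 payload=0x65=101: acc |= 101<<0 -> acc=101 shift=7
  byte[6]=0x78 cont=0 payload=0x78=120: acc |= 120<<7 -> acc=15461 shift=14 [end]
Varint 3: bytes[5:7] = E5 78 -> value 15461 (2 byte(s))
  byte[7]=0xC8 cont=1 payload=0x48=72: acc |= 72<<0 -> acc=72 shift=7
  byte[8]=0xA8 cont=1 payload=0x28=40: acc |= 40<<7 -> acc=5192 shift=14
  byte[9]=0x0D cont=0 payload=0x0D=13: acc |= 13<<14 -> acc=218184 shift=21 [end]
Varint 4: bytes[7:10] = C8 A8 0D -> value 218184 (3 byte(s))
  byte[10]=0xC9 cont=1 payload=0x49=73: acc |= 73<<0 -> acc=73 shift=7
  byte[11]=0x71 cont=0 payload=0x71=113: acc |= 113<<7 -> acc=14537 shift=14 [end]
Varint 5: bytes[10:12] = C9 71 -> value 14537 (2 byte(s))
  byte[12]=0xAF cont=1 payload=0x2F=47: acc |= 47<<0 -> acc=47 shift=7
  byte[13]=0x3E cont=0 payload=0x3E=62: acc |= 62<<7 -> acc=7983 shift=14 [end]
Varint 6: bytes[12:14] = AF 3E -> value 7983 (2 byte(s))

Answer: 3 2 2 3 2 2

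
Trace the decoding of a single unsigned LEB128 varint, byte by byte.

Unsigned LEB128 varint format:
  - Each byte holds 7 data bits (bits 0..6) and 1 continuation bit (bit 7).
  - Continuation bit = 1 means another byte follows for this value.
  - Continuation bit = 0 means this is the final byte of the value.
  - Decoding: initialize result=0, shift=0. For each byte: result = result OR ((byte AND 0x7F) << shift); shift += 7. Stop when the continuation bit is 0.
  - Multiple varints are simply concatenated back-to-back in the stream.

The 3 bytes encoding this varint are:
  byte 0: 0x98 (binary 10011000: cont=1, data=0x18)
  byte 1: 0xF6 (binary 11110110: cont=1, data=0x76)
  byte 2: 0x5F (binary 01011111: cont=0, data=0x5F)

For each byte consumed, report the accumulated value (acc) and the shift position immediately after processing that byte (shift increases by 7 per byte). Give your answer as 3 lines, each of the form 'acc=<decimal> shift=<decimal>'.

Answer: acc=24 shift=7
acc=15128 shift=14
acc=1571608 shift=21

Derivation:
byte 0=0x98: payload=0x18=24, contrib = 24<<0 = 24; acc -> 24, shift -> 7
byte 1=0xF6: payload=0x76=118, contrib = 118<<7 = 15104; acc -> 15128, shift -> 14
byte 2=0x5F: payload=0x5F=95, contrib = 95<<14 = 1556480; acc -> 1571608, shift -> 21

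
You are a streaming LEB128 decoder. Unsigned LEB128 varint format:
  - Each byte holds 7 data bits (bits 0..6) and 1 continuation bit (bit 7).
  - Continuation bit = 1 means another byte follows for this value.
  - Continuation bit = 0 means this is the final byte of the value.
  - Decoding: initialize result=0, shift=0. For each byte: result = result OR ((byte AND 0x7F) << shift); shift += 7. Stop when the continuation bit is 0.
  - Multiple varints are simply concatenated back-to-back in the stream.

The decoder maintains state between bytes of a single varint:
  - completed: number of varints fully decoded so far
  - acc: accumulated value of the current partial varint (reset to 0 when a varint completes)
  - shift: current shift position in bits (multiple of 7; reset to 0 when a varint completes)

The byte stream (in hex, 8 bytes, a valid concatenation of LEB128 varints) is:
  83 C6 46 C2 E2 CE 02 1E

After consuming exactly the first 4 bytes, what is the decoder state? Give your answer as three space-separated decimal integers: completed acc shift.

byte[0]=0x83 cont=1 payload=0x03: acc |= 3<<0 -> completed=0 acc=3 shift=7
byte[1]=0xC6 cont=1 payload=0x46: acc |= 70<<7 -> completed=0 acc=8963 shift=14
byte[2]=0x46 cont=0 payload=0x46: varint #1 complete (value=1155843); reset -> completed=1 acc=0 shift=0
byte[3]=0xC2 cont=1 payload=0x42: acc |= 66<<0 -> completed=1 acc=66 shift=7

Answer: 1 66 7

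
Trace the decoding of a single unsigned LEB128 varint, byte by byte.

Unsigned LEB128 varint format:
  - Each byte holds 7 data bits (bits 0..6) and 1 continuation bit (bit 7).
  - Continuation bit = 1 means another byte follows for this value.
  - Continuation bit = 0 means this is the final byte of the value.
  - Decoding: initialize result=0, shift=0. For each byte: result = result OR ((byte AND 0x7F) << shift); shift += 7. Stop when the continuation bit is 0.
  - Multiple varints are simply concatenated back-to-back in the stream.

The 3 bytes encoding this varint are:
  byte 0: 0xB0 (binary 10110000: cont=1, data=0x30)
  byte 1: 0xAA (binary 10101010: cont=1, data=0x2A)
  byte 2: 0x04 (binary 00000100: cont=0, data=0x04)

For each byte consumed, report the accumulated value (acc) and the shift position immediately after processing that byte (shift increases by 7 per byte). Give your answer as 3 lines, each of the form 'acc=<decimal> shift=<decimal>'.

Answer: acc=48 shift=7
acc=5424 shift=14
acc=70960 shift=21

Derivation:
byte 0=0xB0: payload=0x30=48, contrib = 48<<0 = 48; acc -> 48, shift -> 7
byte 1=0xAA: payload=0x2A=42, contrib = 42<<7 = 5376; acc -> 5424, shift -> 14
byte 2=0x04: payload=0x04=4, contrib = 4<<14 = 65536; acc -> 70960, shift -> 21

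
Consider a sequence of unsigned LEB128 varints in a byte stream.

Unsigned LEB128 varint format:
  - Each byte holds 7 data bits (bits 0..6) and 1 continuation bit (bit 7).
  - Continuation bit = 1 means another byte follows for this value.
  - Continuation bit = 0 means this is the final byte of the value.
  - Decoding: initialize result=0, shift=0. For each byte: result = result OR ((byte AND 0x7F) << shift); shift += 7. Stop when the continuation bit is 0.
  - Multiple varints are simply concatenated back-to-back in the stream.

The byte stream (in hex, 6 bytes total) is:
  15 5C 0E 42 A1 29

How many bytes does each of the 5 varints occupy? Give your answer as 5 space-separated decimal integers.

Answer: 1 1 1 1 2

Derivation:
  byte[0]=0x15 cont=0 payload=0x15=21: acc |= 21<<0 -> acc=21 shift=7 [end]
Varint 1: bytes[0:1] = 15 -> value 21 (1 byte(s))
  byte[1]=0x5C cont=0 payload=0x5C=92: acc |= 92<<0 -> acc=92 shift=7 [end]
Varint 2: bytes[1:2] = 5C -> value 92 (1 byte(s))
  byte[2]=0x0E cont=0 payload=0x0E=14: acc |= 14<<0 -> acc=14 shift=7 [end]
Varint 3: bytes[2:3] = 0E -> value 14 (1 byte(s))
  byte[3]=0x42 cont=0 payload=0x42=66: acc |= 66<<0 -> acc=66 shift=7 [end]
Varint 4: bytes[3:4] = 42 -> value 66 (1 byte(s))
  byte[4]=0xA1 cont=1 payload=0x21=33: acc |= 33<<0 -> acc=33 shift=7
  byte[5]=0x29 cont=0 payload=0x29=41: acc |= 41<<7 -> acc=5281 shift=14 [end]
Varint 5: bytes[4:6] = A1 29 -> value 5281 (2 byte(s))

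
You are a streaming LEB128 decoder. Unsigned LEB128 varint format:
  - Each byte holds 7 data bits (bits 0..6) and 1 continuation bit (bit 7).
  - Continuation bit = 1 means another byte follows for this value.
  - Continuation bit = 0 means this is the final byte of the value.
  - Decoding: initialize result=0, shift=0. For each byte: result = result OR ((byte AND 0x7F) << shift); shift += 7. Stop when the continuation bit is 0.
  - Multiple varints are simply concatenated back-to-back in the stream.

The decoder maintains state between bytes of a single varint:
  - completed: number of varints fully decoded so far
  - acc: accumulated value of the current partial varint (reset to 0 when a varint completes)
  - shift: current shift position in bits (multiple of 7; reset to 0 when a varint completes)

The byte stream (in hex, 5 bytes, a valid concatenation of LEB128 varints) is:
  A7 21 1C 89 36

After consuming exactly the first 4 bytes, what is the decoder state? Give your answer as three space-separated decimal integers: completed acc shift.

byte[0]=0xA7 cont=1 payload=0x27: acc |= 39<<0 -> completed=0 acc=39 shift=7
byte[1]=0x21 cont=0 payload=0x21: varint #1 complete (value=4263); reset -> completed=1 acc=0 shift=0
byte[2]=0x1C cont=0 payload=0x1C: varint #2 complete (value=28); reset -> completed=2 acc=0 shift=0
byte[3]=0x89 cont=1 payload=0x09: acc |= 9<<0 -> completed=2 acc=9 shift=7

Answer: 2 9 7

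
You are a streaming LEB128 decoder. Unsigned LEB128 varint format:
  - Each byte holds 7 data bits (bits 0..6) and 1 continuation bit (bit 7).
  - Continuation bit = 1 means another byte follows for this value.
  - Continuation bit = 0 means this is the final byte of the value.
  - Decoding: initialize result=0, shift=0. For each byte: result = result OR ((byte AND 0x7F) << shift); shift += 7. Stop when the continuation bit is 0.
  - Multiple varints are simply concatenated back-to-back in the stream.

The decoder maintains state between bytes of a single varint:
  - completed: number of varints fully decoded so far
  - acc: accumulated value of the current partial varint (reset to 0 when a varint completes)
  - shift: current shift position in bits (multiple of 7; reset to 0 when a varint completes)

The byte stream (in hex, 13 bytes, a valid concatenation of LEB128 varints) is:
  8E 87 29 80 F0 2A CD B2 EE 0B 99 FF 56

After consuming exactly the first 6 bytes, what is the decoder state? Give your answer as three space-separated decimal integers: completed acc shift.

byte[0]=0x8E cont=1 payload=0x0E: acc |= 14<<0 -> completed=0 acc=14 shift=7
byte[1]=0x87 cont=1 payload=0x07: acc |= 7<<7 -> completed=0 acc=910 shift=14
byte[2]=0x29 cont=0 payload=0x29: varint #1 complete (value=672654); reset -> completed=1 acc=0 shift=0
byte[3]=0x80 cont=1 payload=0x00: acc |= 0<<0 -> completed=1 acc=0 shift=7
byte[4]=0xF0 cont=1 payload=0x70: acc |= 112<<7 -> completed=1 acc=14336 shift=14
byte[5]=0x2A cont=0 payload=0x2A: varint #2 complete (value=702464); reset -> completed=2 acc=0 shift=0

Answer: 2 0 0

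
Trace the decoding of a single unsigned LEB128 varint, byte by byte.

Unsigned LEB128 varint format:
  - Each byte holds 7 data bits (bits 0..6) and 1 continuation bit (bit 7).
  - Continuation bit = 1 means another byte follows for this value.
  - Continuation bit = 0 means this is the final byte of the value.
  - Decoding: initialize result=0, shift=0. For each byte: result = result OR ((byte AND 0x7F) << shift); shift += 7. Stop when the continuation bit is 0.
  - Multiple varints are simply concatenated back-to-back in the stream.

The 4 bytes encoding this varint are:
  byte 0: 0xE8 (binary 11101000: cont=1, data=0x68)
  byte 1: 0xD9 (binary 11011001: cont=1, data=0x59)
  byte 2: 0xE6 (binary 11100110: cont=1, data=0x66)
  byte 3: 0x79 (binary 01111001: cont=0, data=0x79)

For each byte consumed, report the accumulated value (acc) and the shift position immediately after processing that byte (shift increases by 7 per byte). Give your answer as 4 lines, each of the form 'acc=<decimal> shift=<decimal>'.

Answer: acc=104 shift=7
acc=11496 shift=14
acc=1682664 shift=21
acc=255438056 shift=28

Derivation:
byte 0=0xE8: payload=0x68=104, contrib = 104<<0 = 104; acc -> 104, shift -> 7
byte 1=0xD9: payload=0x59=89, contrib = 89<<7 = 11392; acc -> 11496, shift -> 14
byte 2=0xE6: payload=0x66=102, contrib = 102<<14 = 1671168; acc -> 1682664, shift -> 21
byte 3=0x79: payload=0x79=121, contrib = 121<<21 = 253755392; acc -> 255438056, shift -> 28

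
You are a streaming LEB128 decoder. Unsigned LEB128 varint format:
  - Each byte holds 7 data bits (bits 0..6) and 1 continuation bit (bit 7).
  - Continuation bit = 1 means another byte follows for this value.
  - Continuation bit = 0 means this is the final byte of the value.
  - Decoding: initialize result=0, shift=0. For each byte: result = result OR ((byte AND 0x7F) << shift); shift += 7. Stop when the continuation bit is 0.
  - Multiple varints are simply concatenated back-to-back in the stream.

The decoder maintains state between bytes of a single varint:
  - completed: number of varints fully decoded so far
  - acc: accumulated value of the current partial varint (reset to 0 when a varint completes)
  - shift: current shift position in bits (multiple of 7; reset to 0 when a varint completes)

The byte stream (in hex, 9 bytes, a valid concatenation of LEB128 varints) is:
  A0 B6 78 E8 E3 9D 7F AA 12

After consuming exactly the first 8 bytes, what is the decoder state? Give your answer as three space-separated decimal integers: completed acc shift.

byte[0]=0xA0 cont=1 payload=0x20: acc |= 32<<0 -> completed=0 acc=32 shift=7
byte[1]=0xB6 cont=1 payload=0x36: acc |= 54<<7 -> completed=0 acc=6944 shift=14
byte[2]=0x78 cont=0 payload=0x78: varint #1 complete (value=1973024); reset -> completed=1 acc=0 shift=0
byte[3]=0xE8 cont=1 payload=0x68: acc |= 104<<0 -> completed=1 acc=104 shift=7
byte[4]=0xE3 cont=1 payload=0x63: acc |= 99<<7 -> completed=1 acc=12776 shift=14
byte[5]=0x9D cont=1 payload=0x1D: acc |= 29<<14 -> completed=1 acc=487912 shift=21
byte[6]=0x7F cont=0 payload=0x7F: varint #2 complete (value=266826216); reset -> completed=2 acc=0 shift=0
byte[7]=0xAA cont=1 payload=0x2A: acc |= 42<<0 -> completed=2 acc=42 shift=7

Answer: 2 42 7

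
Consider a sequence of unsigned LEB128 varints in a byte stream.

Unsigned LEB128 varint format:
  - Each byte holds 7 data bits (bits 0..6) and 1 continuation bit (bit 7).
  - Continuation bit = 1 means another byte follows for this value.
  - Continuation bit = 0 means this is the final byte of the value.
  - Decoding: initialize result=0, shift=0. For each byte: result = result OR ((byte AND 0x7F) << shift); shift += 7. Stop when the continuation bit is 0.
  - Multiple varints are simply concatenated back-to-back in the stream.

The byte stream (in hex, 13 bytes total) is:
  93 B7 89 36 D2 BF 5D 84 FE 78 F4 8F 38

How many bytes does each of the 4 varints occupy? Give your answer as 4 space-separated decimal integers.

  byte[0]=0x93 cont=1 payload=0x13=19: acc |= 19<<0 -> acc=19 shift=7
  byte[1]=0xB7 cont=1 payload=0x37=55: acc |= 55<<7 -> acc=7059 shift=14
  byte[2]=0x89 cont=1 payload=0x09=9: acc |= 9<<14 -> acc=154515 shift=21
  byte[3]=0x36 cont=0 payload=0x36=54: acc |= 54<<21 -> acc=113400723 shift=28 [end]
Varint 1: bytes[0:4] = 93 B7 89 36 -> value 113400723 (4 byte(s))
  byte[4]=0xD2 cont=1 payload=0x52=82: acc |= 82<<0 -> acc=82 shift=7
  byte[5]=0xBF cont=1 payload=0x3F=63: acc |= 63<<7 -> acc=8146 shift=14
  byte[6]=0x5D cont=0 payload=0x5D=93: acc |= 93<<14 -> acc=1531858 shift=21 [end]
Varint 2: bytes[4:7] = D2 BF 5D -> value 1531858 (3 byte(s))
  byte[7]=0x84 cont=1 payload=0x04=4: acc |= 4<<0 -> acc=4 shift=7
  byte[8]=0xFE cont=1 payload=0x7E=126: acc |= 126<<7 -> acc=16132 shift=14
  byte[9]=0x78 cont=0 payload=0x78=120: acc |= 120<<14 -> acc=1982212 shift=21 [end]
Varint 3: bytes[7:10] = 84 FE 78 -> value 1982212 (3 byte(s))
  byte[10]=0xF4 cont=1 payload=0x74=116: acc |= 116<<0 -> acc=116 shift=7
  byte[11]=0x8F cont=1 payload=0x0F=15: acc |= 15<<7 -> acc=2036 shift=14
  byte[12]=0x38 cont=0 payload=0x38=56: acc |= 56<<14 -> acc=919540 shift=21 [end]
Varint 4: bytes[10:13] = F4 8F 38 -> value 919540 (3 byte(s))

Answer: 4 3 3 3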